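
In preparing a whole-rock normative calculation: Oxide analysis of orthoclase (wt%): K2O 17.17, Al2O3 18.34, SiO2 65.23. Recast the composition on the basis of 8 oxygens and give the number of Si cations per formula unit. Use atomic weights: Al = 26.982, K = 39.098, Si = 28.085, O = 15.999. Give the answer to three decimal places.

3.002 Si apfu

K2O: 17.17/94.195 = 0.18228 mol → 0.36456 mol K, 0.18228 mol O.
Al2O3: 18.34/101.961 = 0.17987 mol → 0.35974 mol Al, 0.53961 mol O.
SiO2: 65.23/60.083 = 1.08566 mol → 1.08566 mol Si, 2.17132 mol O.
Total oxygen = 2.89321 mol. Normalization factor = 8/2.89321 = 2.76509.
Si per 8 O = 1.08566 × 2.76509 = 3.002.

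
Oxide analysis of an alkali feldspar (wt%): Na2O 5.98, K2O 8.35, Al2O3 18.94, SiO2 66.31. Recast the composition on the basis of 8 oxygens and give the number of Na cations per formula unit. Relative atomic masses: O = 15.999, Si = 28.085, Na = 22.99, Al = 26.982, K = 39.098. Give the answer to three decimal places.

5.98 wt% Na2O ÷ 61.979 g/mol = 0.09648 mol, giving 0.19296 Na and 0.09648 O.
8.35 wt% K2O ÷ 94.195 g/mol = 0.08865 mol, giving 0.17730 K and 0.08865 O.
18.94 wt% Al2O3 ÷ 101.961 g/mol = 0.18576 mol, giving 0.37152 Al and 0.55728 O.
66.31 wt% SiO2 ÷ 60.083 g/mol = 1.10364 mol, giving 1.10364 Si and 2.20728 O.
Oxygen sums to 2.94969; scaling by 8/2.94969 = 2.71215 puts the formula on 8 O.
Na: 0.19296 × 2.71215 = 0.523 atoms per formula unit.

0.523 Na apfu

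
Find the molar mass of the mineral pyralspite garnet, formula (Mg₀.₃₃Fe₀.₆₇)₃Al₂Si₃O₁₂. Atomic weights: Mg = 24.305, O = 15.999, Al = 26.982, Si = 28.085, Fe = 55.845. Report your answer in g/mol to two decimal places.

466.52 g/mol

The formula mass is the sum 0.99·24.305 + 2.01·55.845 + 2·26.982 + 3·28.085 + 12·15.999.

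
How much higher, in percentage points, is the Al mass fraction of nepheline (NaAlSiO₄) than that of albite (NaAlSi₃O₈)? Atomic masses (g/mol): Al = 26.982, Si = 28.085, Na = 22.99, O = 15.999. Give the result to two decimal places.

Al in NaAlSiO₄: molar mass 142.053 g/mol; 1×26.982 = 26.982 g → 18.99 wt%.
Al in NaAlSi₃O₈: molar mass 262.219 g/mol; 1×26.982 = 26.982 g → 10.29 wt%.
Difference = 18.99 − 10.29 = 8.70 percentage points.

8.70 percentage points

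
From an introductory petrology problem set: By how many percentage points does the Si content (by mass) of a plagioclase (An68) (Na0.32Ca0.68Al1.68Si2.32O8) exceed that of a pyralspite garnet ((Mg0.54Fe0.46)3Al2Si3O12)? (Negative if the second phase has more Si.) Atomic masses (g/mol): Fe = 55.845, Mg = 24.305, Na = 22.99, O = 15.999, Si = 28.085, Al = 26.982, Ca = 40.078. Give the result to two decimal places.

5.00 percentage points

Si in Na0.32Ca0.68Al1.68Si2.32O8: molar mass 273.089 g/mol; 2.32×28.085 = 65.157 g → 23.86 wt%.
Si in (Mg0.54Fe0.46)3Al2Si3O12: molar mass 446.647 g/mol; 3×28.085 = 84.255 g → 18.86 wt%.
Difference = 23.86 − 18.86 = 5.00 percentage points.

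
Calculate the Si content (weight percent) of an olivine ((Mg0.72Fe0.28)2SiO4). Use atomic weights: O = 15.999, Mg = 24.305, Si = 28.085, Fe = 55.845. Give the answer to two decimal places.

M((Mg0.72Fe0.28)2SiO4) = 158.353 g/mol.
Si contributes 1 × 28.085 = 28.085 g per mole.
28.085/158.353 = 0.1774 → 17.74%.

17.74 weight percent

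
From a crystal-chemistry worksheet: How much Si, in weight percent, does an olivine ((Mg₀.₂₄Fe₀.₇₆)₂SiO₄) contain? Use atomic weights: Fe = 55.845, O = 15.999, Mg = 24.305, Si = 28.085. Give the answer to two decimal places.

14.89 weight percent

Molar mass of (Mg₀.₂₄Fe₀.₇₆)₂SiO₄: 0.48×24.305 + 1.52×55.845 + 1×28.085 + 4×15.999 = 188.632 g/mol.
Mass of Si per formula unit: 1 × 28.085 = 28.085 g.
Weight fraction Si = 28.085 / 188.632 = 0.1489.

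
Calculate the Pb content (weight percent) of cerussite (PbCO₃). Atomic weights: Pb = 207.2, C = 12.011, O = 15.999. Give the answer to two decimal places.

M(PbCO₃) = 267.208 g/mol.
Pb contributes 1 × 207.2 = 207.200 g per mole.
207.200/267.208 = 0.7754 → 77.54%.

77.54 weight percent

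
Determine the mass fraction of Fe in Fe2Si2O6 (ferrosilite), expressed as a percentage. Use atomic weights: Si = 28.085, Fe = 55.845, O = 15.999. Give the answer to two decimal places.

42.33 weight percent

M(Fe2Si2O6) = 263.854 g/mol.
Fe contributes 2 × 55.845 = 111.690 g per mole.
111.690/263.854 = 0.4233 → 42.33%.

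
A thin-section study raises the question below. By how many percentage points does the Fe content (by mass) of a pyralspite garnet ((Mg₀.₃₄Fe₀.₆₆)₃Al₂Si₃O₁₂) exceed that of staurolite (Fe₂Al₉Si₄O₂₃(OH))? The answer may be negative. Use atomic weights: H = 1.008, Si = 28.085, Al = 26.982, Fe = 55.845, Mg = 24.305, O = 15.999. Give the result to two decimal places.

M((Mg₀.₃₄Fe₀.₆₆)₃Al₂Si₃O₁₂) = 465.571 g/mol, so wt% Fe = 110.573/465.571 × 100 = 23.75%.
M(Fe₂Al₉Si₄O₂₃(OH)) = 851.852 g/mol, so wt% Fe = 111.690/851.852 × 100 = 13.11%.
23.75 − 13.11 = 10.64 pp.

10.64 percentage points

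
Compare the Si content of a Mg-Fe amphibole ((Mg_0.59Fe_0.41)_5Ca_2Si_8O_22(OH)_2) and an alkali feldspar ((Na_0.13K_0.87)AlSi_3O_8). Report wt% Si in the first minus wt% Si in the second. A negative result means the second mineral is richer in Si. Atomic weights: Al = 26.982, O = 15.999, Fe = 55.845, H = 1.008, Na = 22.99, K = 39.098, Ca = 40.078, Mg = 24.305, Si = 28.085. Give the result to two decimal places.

-4.88 percentage points

Si in (Mg_0.59Fe_0.41)_5Ca_2Si_8O_22(OH)_2: molar mass 877.010 g/mol; 8×28.085 = 224.680 g → 25.62 wt%.
Si in (Na_0.13K_0.87)AlSi_3O_8: molar mass 276.233 g/mol; 3×28.085 = 84.255 g → 30.50 wt%.
Difference = 25.62 − 30.50 = -4.88 percentage points.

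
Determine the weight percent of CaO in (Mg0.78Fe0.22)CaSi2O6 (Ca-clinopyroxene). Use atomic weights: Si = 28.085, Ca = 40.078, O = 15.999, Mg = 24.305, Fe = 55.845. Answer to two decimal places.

25.09 wt%

M((Mg0.78Fe0.22)CaSi2O6) = 223.486 g/mol; M(CaO) = 56.077 g/mol.
Moles CaO per formula unit = 1 Ca ÷ 1 = 1.0000.
CaO fraction = (1.0000 × 56.077) / 223.486 = 56.077/223.486 = 0.2509.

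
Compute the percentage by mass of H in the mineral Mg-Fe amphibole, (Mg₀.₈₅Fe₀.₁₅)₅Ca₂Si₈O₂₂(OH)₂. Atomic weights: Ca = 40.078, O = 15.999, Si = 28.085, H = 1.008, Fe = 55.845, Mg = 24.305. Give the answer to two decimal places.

Molar mass of (Mg₀.₈₅Fe₀.₁₅)₅Ca₂Si₈O₂₂(OH)₂: 4.25×24.305 + 0.75×55.845 + 2×40.078 + 8×28.085 + 24×15.999 + 2×1.008 = 836.008 g/mol.
Mass of H per formula unit: 2 × 1.008 = 2.016 g.
Weight fraction H = 2.016 / 836.008 = 0.0024.

0.24 weight percent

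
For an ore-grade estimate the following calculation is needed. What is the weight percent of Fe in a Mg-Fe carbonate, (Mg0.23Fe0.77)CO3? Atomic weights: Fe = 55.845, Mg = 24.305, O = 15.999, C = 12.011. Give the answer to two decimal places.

Formula mass = 0.23*24.305 + 0.77*55.845 + 1*12.011 + 3*15.999 = 108.599 g/mol, of which 43.001 g is Fe.
So Fe makes up 43.001/108.599 = 0.3960 of the mass, i.e. 39.60%.

39.60 weight percent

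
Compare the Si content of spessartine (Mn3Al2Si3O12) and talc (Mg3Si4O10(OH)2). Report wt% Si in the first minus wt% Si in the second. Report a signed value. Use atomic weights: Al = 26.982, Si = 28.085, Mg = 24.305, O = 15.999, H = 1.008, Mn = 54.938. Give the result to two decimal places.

-12.60 percentage points

M(Mn3Al2Si3O12) = 495.021 g/mol, so wt% Si = 84.255/495.021 × 100 = 17.02%.
M(Mg3Si4O10(OH)2) = 379.259 g/mol, so wt% Si = 112.340/379.259 × 100 = 29.62%.
17.02 − 29.62 = -12.60 pp.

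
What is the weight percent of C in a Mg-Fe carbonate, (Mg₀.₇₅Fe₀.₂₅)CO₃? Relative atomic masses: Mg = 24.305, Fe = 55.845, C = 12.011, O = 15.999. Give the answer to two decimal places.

Formula mass = 0.75*24.305 + 0.25*55.845 + 1*12.011 + 3*15.999 = 92.198 g/mol, of which 12.011 g is C.
So C makes up 12.011/92.198 = 0.1303 of the mass, i.e. 13.03%.

13.03 weight percent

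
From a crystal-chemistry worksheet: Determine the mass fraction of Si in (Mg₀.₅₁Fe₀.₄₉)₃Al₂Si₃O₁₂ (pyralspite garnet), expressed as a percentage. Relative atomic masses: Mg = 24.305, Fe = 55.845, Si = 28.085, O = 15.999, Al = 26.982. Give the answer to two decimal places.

18.74 weight percent

Formula mass = 1.53·24.305 + 1.47·55.845 + 2·26.982 + 3·28.085 + 12·15.999 = 449.486 g/mol, of which 84.255 g is Si.
So Si makes up 84.255/449.486 = 0.1874 of the mass, i.e. 18.74%.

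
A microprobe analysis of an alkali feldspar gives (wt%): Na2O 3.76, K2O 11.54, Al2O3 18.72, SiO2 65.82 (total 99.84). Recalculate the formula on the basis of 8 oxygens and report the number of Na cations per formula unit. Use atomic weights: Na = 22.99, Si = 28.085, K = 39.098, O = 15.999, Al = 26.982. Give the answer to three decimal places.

0.332 Na apfu

Na2O (M=61.979): mol = 0.06067; Na = 0.12134, O = 0.06067.
K2O (M=94.195): mol = 0.12251; K = 0.24502, O = 0.12251.
Al2O3 (M=101.961): mol = 0.18360; Al = 0.36720, O = 0.55080.
SiO2 (M=60.083): mol = 1.09548; Si = 1.09548, O = 2.19096.
ΣO = 2.92494; factor = 8/ΣO = 2.73510.
Na apfu = 0.12134 × 2.73510 = 0.332.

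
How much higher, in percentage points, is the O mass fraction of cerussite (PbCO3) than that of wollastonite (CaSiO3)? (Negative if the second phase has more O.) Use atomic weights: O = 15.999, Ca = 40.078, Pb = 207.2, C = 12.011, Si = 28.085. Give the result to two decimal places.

-23.36 percentage points

M(PbCO3) = 267.208 g/mol, so wt% O = 47.997/267.208 × 100 = 17.96%.
M(CaSiO3) = 116.160 g/mol, so wt% O = 47.997/116.160 × 100 = 41.32%.
17.96 − 41.32 = -23.36 pp.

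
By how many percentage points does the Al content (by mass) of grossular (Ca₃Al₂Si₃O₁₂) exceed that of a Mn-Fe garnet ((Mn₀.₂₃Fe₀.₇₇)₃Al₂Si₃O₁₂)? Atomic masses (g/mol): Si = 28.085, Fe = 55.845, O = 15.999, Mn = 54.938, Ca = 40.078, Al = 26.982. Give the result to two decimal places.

Al in Ca₃Al₂Si₃O₁₂: molar mass 450.441 g/mol; 2×26.982 = 53.964 g → 11.98 wt%.
Al in (Mn₀.₂₃Fe₀.₇₇)₃Al₂Si₃O₁₂: molar mass 497.116 g/mol; 2×26.982 = 53.964 g → 10.86 wt%.
Difference = 11.98 − 10.86 = 1.12 percentage points.

1.12 percentage points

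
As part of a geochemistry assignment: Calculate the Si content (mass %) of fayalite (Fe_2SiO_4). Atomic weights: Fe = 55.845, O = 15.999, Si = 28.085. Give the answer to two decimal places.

Formula mass = 2·55.845 + 1·28.085 + 4·15.999 = 203.771 g/mol, of which 28.085 g is Si.
So Si makes up 28.085/203.771 = 0.1378 of the mass, i.e. 13.78%.

13.78 mass %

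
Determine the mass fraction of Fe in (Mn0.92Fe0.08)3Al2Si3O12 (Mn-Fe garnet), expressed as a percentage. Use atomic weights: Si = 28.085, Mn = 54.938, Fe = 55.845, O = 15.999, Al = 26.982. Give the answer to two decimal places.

2.71 mass %

Molar mass of (Mn0.92Fe0.08)3Al2Si3O12: 2.76·54.938 + 0.24·55.845 + 2·26.982 + 3·28.085 + 12·15.999 = 495.239 g/mol.
Mass of Fe per formula unit: 0.24 × 55.845 = 13.403 g.
Weight fraction Fe = 13.403 / 495.239 = 0.0271.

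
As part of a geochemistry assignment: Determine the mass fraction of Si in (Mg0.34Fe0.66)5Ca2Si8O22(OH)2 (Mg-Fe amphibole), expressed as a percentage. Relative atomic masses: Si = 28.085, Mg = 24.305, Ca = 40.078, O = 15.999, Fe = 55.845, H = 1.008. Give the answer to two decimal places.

24.52 mass %

Formula mass = 1.70*24.305 + 3.30*55.845 + 2*40.078 + 8*28.085 + 24*15.999 + 2*1.008 = 916.435 g/mol, of which 224.680 g is Si.
So Si makes up 224.680/916.435 = 0.2452 of the mass, i.e. 24.52%.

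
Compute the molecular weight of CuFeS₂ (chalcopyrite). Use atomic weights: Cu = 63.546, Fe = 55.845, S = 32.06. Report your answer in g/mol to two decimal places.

M = 1*63.546 + 1*55.845 + 2*32.06

183.51 g/mol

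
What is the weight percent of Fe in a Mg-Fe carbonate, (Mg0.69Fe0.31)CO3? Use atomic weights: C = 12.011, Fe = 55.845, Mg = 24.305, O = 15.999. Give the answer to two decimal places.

Formula mass = 0.69×24.305 + 0.31×55.845 + 1×12.011 + 3×15.999 = 94.090 g/mol, of which 17.312 g is Fe.
So Fe makes up 17.312/94.090 = 0.1840 of the mass, i.e. 18.40%.

18.40 mass %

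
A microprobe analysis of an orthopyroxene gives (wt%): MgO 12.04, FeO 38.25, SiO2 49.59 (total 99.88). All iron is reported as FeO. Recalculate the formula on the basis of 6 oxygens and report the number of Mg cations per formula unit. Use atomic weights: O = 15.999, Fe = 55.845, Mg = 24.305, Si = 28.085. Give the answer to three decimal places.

0.722 Mg apfu

MgO: 12.04/40.304 = 0.29873 mol → 0.29873 mol Mg, 0.29873 mol O.
FeO: 38.25/71.844 = 0.53240 mol → 0.53240 mol Fe, 0.53240 mol O.
SiO2: 49.59/60.083 = 0.82536 mol → 0.82536 mol Si, 1.65072 mol O.
Total oxygen = 2.48185 mol. Normalization factor = 6/2.48185 = 2.41755.
Mg per 6 O = 0.29873 × 2.41755 = 0.722.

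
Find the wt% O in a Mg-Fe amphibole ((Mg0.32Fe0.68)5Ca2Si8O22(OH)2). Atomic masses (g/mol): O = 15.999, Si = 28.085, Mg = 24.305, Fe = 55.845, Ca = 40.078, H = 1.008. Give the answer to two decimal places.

Formula mass = 1.60·24.305 + 3.40·55.845 + 2·40.078 + 8·28.085 + 24·15.999 + 2·1.008 = 919.589 g/mol, of which 383.976 g is O.
So O makes up 383.976/919.589 = 0.4176 of the mass, i.e. 41.76%.

41.76 mass %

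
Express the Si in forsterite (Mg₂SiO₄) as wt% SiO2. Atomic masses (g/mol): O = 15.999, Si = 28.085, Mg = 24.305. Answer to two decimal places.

42.71 wt%

Formula mass = 140.691 g/mol.
1 Si → 1.0000 mol SiO2 per formula unit; M(SiO2) = 60.083, so SiO2 mass = 60.083 g.
60.083/140.691 × 100 = 42.71 wt%.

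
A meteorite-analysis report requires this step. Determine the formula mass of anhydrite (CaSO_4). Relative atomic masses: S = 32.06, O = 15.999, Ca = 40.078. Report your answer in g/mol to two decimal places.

The formula mass is the sum 1·40.078 + 1·32.06 + 4·15.999.

136.13 g/mol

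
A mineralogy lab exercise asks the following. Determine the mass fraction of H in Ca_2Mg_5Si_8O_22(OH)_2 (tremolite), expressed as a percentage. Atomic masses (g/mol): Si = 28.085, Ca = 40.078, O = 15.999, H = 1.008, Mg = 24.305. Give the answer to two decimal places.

0.25 weight percent

Formula mass = 2*40.078 + 5*24.305 + 8*28.085 + 24*15.999 + 2*1.008 = 812.353 g/mol, of which 2.016 g is H.
So H makes up 2.016/812.353 = 0.0025 of the mass, i.e. 0.25%.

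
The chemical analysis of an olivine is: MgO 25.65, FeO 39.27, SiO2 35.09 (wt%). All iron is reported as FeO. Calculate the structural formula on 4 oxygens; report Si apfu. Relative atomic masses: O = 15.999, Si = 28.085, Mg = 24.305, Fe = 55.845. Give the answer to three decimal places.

0.994 Si apfu

MgO: 25.65/40.304 = 0.63641 mol → 0.63641 mol Mg, 0.63641 mol O.
FeO: 39.27/71.844 = 0.54660 mol → 0.54660 mol Fe, 0.54660 mol O.
SiO2: 35.09/60.083 = 0.58403 mol → 0.58403 mol Si, 1.16806 mol O.
Total oxygen = 2.35107 mol. Normalization factor = 4/2.35107 = 1.70135.
Si per 4 O = 0.58403 × 1.70135 = 0.994.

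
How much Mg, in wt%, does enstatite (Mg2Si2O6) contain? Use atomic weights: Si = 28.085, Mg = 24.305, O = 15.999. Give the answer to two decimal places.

Molar mass of Mg2Si2O6: 2×24.305 + 2×28.085 + 6×15.999 = 200.774 g/mol.
Mass of Mg per formula unit: 2 × 24.305 = 48.610 g.
Weight fraction Mg = 48.610 / 200.774 = 0.2421.

24.21 wt%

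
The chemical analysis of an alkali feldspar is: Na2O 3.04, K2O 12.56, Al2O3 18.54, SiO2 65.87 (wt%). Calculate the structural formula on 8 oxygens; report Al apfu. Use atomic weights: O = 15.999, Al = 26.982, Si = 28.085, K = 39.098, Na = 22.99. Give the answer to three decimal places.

3.04 wt% Na2O ÷ 61.979 g/mol = 0.04905 mol, giving 0.09810 Na and 0.04905 O.
12.56 wt% K2O ÷ 94.195 g/mol = 0.13334 mol, giving 0.26668 K and 0.13334 O.
18.54 wt% Al2O3 ÷ 101.961 g/mol = 0.18183 mol, giving 0.36366 Al and 0.54549 O.
65.87 wt% SiO2 ÷ 60.083 g/mol = 1.09632 mol, giving 1.09632 Si and 2.19264 O.
Oxygen sums to 2.92052; scaling by 8/2.92052 = 2.73924 puts the formula on 8 O.
Al: 0.36366 × 2.73924 = 0.996 atoms per formula unit.

0.996 Al apfu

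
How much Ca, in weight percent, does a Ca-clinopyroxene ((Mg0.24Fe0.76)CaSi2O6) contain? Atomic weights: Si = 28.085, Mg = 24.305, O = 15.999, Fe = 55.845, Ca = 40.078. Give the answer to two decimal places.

16.66 weight percent

M((Mg0.24Fe0.76)CaSi2O6) = 240.517 g/mol.
Ca contributes 1 × 40.078 = 40.078 g per mole.
40.078/240.517 = 0.1666 → 16.66%.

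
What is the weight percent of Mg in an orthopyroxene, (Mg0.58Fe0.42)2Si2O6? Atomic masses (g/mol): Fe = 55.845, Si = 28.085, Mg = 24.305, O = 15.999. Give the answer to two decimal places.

Molar mass of (Mg0.58Fe0.42)2Si2O6: 1.16·24.305 + 0.84·55.845 + 2·28.085 + 6·15.999 = 227.268 g/mol.
Mass of Mg per formula unit: 1.16 × 24.305 = 28.194 g.
Weight fraction Mg = 28.194 / 227.268 = 0.1241.

12.41 weight percent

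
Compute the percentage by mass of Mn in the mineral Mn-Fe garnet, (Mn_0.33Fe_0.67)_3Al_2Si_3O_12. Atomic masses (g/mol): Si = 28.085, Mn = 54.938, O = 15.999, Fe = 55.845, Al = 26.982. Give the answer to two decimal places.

Molar mass of (Mn_0.33Fe_0.67)_3Al_2Si_3O_12: 0.99×54.938 + 2.01×55.845 + 2×26.982 + 3×28.085 + 12×15.999 = 496.844 g/mol.
Mass of Mn per formula unit: 0.99 × 54.938 = 54.389 g.
Weight fraction Mn = 54.389 / 496.844 = 0.1095.

10.95 wt%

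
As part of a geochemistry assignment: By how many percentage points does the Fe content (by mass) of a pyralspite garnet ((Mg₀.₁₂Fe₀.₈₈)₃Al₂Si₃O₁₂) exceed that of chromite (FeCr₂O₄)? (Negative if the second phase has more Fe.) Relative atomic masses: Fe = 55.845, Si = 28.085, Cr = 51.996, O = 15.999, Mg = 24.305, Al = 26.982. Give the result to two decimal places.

5.36 percentage points

Fe in (Mg₀.₁₂Fe₀.₈₈)₃Al₂Si₃O₁₂: molar mass 486.388 g/mol; 2.64×55.845 = 147.431 g → 30.31 wt%.
Fe in FeCr₂O₄: molar mass 223.833 g/mol; 1×55.845 = 55.845 g → 24.95 wt%.
Difference = 30.31 − 24.95 = 5.36 percentage points.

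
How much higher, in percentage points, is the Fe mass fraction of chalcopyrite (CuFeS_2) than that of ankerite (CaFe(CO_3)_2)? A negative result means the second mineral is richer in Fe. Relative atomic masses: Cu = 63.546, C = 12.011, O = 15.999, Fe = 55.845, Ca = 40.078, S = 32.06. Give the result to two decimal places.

M(CuFeS_2) = 183.511 g/mol, so wt% Fe = 55.845/183.511 × 100 = 30.43%.
M(CaFe(CO_3)_2) = 215.939 g/mol, so wt% Fe = 55.845/215.939 × 100 = 25.86%.
30.43 − 25.86 = 4.57 pp.

4.57 percentage points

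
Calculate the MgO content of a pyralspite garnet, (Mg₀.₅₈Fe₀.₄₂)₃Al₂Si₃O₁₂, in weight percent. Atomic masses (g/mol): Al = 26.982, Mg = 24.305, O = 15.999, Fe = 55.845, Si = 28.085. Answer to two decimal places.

Molar mass of (Mg₀.₅₈Fe₀.₄₂)₃Al₂Si₃O₁₂ = 1.74×24.305 + 1.26×55.845 + 2×26.982 + 3×28.085 + 12×15.999 = 442.862 g/mol.
Each formula unit contains 1.74 Mg, equivalent to 1.74/1 = 1.7400 mol MgO.
M(MgO) = 1×24.305 + 1×15.999 = 40.304 g/mol.
Mass of MgO per formula unit = 1.7400 × 40.304 = 70.129 g.
MgO wt% = 70.129 / 442.862 × 100 = 15.84%.

15.84 wt%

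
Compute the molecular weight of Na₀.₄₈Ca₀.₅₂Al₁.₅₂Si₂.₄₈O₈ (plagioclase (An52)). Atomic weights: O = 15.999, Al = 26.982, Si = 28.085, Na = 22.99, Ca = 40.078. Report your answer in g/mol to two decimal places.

270.53 g/mol

The formula mass is the sum 0.48(22.99) + 0.52(40.078) + 1.52(26.982) + 2.48(28.085) + 8(15.999).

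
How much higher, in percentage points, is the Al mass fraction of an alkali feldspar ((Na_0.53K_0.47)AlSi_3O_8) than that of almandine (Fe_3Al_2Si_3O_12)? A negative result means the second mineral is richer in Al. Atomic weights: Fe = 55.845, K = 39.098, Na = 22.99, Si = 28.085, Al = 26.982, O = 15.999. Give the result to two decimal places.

-0.84 percentage points

Al in (Na_0.53K_0.47)AlSi_3O_8: molar mass 269.790 g/mol; 1×26.982 = 26.982 g → 10.00 wt%.
Al in Fe_3Al_2Si_3O_12: molar mass 497.742 g/mol; 2×26.982 = 53.964 g → 10.84 wt%.
Difference = 10.00 − 10.84 = -0.84 percentage points.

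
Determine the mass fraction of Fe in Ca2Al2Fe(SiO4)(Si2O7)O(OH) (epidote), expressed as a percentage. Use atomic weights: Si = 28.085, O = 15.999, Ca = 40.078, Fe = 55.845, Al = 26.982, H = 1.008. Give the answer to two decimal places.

11.56 mass %

Molar mass of Ca2Al2Fe(SiO4)(Si2O7)O(OH): 2*40.078 + 2*26.982 + 1*55.845 + 3*28.085 + 13*15.999 + 1*1.008 = 483.215 g/mol.
Mass of Fe per formula unit: 1 × 55.845 = 55.845 g.
Weight fraction Fe = 55.845 / 483.215 = 0.1156.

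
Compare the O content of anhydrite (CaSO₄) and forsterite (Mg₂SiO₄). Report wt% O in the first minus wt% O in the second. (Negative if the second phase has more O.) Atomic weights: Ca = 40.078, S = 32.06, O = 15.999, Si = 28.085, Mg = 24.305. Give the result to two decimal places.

1.52 percentage points

M(CaSO₄) = 136.134 g/mol, so wt% O = 63.996/136.134 × 100 = 47.01%.
M(Mg₂SiO₄) = 140.691 g/mol, so wt% O = 63.996/140.691 × 100 = 45.49%.
47.01 − 45.49 = 1.52 pp.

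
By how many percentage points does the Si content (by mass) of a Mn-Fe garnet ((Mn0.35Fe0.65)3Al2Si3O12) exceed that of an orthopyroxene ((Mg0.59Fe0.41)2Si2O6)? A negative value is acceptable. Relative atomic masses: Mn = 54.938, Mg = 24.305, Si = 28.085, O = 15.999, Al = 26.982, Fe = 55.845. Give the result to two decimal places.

-7.82 percentage points

M((Mn0.35Fe0.65)3Al2Si3O12) = 496.790 g/mol, so wt% Si = 84.255/496.790 × 100 = 16.96%.
M((Mg0.59Fe0.41)2Si2O6) = 226.637 g/mol, so wt% Si = 56.170/226.637 × 100 = 24.78%.
16.96 − 24.78 = -7.82 pp.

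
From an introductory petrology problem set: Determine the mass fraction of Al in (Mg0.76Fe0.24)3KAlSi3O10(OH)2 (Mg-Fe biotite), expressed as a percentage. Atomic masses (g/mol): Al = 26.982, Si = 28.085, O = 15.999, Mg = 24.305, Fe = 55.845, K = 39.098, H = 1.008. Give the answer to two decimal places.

6.13 weight percent

Molar mass of (Mg0.76Fe0.24)3KAlSi3O10(OH)2: 2.28×24.305 + 0.72×55.845 + 1×39.098 + 1×26.982 + 3×28.085 + 12×15.999 + 2×1.008 = 439.963 g/mol.
Mass of Al per formula unit: 1 × 26.982 = 26.982 g.
Weight fraction Al = 26.982 / 439.963 = 0.0613.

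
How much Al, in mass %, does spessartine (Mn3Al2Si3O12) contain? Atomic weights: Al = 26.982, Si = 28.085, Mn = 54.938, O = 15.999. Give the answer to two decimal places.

Formula mass = 3×54.938 + 2×26.982 + 3×28.085 + 12×15.999 = 495.021 g/mol, of which 53.964 g is Al.
So Al makes up 53.964/495.021 = 0.1090 of the mass, i.e. 10.90%.

10.90 mass %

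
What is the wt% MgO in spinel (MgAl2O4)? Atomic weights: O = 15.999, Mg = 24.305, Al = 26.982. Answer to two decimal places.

Molar mass of MgAl2O4 = 1*24.305 + 2*26.982 + 4*15.999 = 142.265 g/mol.
Each formula unit contains 1 Mg, equivalent to 1/1 = 1.0000 mol MgO.
M(MgO) = 1×24.305 + 1×15.999 = 40.304 g/mol.
Mass of MgO per formula unit = 1.0000 × 40.304 = 40.304 g.
MgO wt% = 40.304 / 142.265 × 100 = 28.33%.

28.33 wt%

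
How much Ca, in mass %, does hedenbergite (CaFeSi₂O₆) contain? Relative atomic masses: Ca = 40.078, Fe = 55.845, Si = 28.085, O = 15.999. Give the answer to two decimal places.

Molar mass of CaFeSi₂O₆: 1*40.078 + 1*55.845 + 2*28.085 + 6*15.999 = 248.087 g/mol.
Mass of Ca per formula unit: 1 × 40.078 = 40.078 g.
Weight fraction Ca = 40.078 / 248.087 = 0.1615.

16.15 mass %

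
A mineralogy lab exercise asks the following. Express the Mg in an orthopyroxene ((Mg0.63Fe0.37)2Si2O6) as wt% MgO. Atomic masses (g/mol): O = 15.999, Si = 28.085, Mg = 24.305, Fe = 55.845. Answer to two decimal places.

Formula mass = 224.114 g/mol.
1.26 Mg → 1.2600 mol MgO per formula unit; M(MgO) = 40.304, so MgO mass = 50.783 g.
50.783/224.114 × 100 = 22.66 wt%.

22.66 wt%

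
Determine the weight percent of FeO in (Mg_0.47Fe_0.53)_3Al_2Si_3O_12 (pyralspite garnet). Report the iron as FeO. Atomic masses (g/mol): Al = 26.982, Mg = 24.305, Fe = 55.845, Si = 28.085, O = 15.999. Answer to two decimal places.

Molar mass of (Mg_0.47Fe_0.53)_3Al_2Si_3O_12 = 1.41×24.305 + 1.59×55.845 + 2×26.982 + 3×28.085 + 12×15.999 = 453.271 g/mol.
Each formula unit contains 1.59 Fe, equivalent to 1.59/1 = 1.5900 mol FeO.
M(FeO) = 1×55.845 + 1×15.999 = 71.844 g/mol.
Mass of FeO per formula unit = 1.5900 × 71.844 = 114.232 g.
FeO wt% = 114.232 / 453.271 × 100 = 25.20%.

25.20 wt%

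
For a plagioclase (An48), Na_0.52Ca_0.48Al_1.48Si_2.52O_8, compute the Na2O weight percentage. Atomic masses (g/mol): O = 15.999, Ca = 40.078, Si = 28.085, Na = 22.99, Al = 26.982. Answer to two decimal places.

M(Na_0.52Ca_0.48Al_1.48Si_2.52O_8) = 269.892 g/mol; M(Na2O) = 61.979 g/mol.
Moles Na2O per formula unit = 0.52 Na ÷ 2 = 0.2600.
Na2O fraction = (0.2600 × 61.979) / 269.892 = 16.115/269.892 = 0.0597.

5.97 wt%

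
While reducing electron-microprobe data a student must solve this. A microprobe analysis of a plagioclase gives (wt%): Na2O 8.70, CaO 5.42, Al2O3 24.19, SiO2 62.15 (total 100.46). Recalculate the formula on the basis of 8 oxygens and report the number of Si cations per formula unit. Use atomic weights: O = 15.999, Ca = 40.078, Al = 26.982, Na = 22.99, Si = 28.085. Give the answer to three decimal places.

2.742 Si apfu

8.70 wt% Na2O ÷ 61.979 g/mol = 0.14037 mol, giving 0.28074 Na and 0.14037 O.
5.42 wt% CaO ÷ 56.077 g/mol = 0.09665 mol, giving 0.09665 Ca and 0.09665 O.
24.19 wt% Al2O3 ÷ 101.961 g/mol = 0.23725 mol, giving 0.47450 Al and 0.71175 O.
62.15 wt% SiO2 ÷ 60.083 g/mol = 1.03440 mol, giving 1.03440 Si and 2.06880 O.
Oxygen sums to 3.01757; scaling by 8/3.01757 = 2.65114 puts the formula on 8 O.
Si: 1.03440 × 2.65114 = 2.742 atoms per formula unit.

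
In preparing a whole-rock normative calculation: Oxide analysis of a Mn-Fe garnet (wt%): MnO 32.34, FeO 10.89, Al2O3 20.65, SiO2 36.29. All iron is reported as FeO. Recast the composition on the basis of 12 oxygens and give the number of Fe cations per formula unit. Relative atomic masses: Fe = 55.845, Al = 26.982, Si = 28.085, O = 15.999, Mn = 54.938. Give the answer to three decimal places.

MnO: 32.34/70.937 = 0.45590 mol → 0.45590 mol Mn, 0.45590 mol O.
FeO: 10.89/71.844 = 0.15158 mol → 0.15158 mol Fe, 0.15158 mol O.
Al2O3: 20.65/101.961 = 0.20253 mol → 0.40506 mol Al, 0.60759 mol O.
SiO2: 36.29/60.083 = 0.60400 mol → 0.60400 mol Si, 1.20800 mol O.
Total oxygen = 2.42307 mol. Normalization factor = 12/2.42307 = 4.95240.
Fe per 12 O = 0.15158 × 4.95240 = 0.751.

0.751 Fe apfu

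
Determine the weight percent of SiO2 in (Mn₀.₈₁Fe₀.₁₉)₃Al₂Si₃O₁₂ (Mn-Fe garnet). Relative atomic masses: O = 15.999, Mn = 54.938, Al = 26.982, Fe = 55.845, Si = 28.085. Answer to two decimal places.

36.37 wt%

Molar mass of (Mn₀.₈₁Fe₀.₁₉)₃Al₂Si₃O₁₂ = 2.43*54.938 + 0.57*55.845 + 2*26.982 + 3*28.085 + 12*15.999 = 495.538 g/mol.
Each formula unit contains 3 Si, equivalent to 3/1 = 3.0000 mol SiO2.
M(SiO2) = 1×28.085 + 2×15.999 = 60.083 g/mol.
Mass of SiO2 per formula unit = 3.0000 × 60.083 = 180.249 g.
SiO2 wt% = 180.249 / 495.538 × 100 = 36.37%.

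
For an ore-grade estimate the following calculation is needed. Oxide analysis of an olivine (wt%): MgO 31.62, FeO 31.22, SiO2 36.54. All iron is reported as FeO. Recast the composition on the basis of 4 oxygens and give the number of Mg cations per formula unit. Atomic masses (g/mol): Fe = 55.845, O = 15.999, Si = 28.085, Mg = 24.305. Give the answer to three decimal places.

1.289 Mg apfu

MgO: 31.62/40.304 = 0.78454 mol → 0.78454 mol Mg, 0.78454 mol O.
FeO: 31.22/71.844 = 0.43455 mol → 0.43455 mol Fe, 0.43455 mol O.
SiO2: 36.54/60.083 = 0.60816 mol → 0.60816 mol Si, 1.21632 mol O.
Total oxygen = 2.43541 mol. Normalization factor = 4/2.43541 = 1.64243.
Mg per 4 O = 0.78454 × 1.64243 = 1.289.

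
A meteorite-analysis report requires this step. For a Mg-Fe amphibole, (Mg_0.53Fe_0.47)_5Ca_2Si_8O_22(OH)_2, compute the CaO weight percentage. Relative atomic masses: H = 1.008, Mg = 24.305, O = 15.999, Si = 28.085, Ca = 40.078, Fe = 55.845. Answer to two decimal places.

Molar mass of (Mg_0.53Fe_0.47)_5Ca_2Si_8O_22(OH)_2 = 2.65*24.305 + 2.35*55.845 + 2*40.078 + 8*28.085 + 24*15.999 + 2*1.008 = 886.472 g/mol.
Each formula unit contains 2 Ca, equivalent to 2/1 = 2.0000 mol CaO.
M(CaO) = 1×40.078 + 1×15.999 = 56.077 g/mol.
Mass of CaO per formula unit = 2.0000 × 56.077 = 112.154 g.
CaO wt% = 112.154 / 886.472 × 100 = 12.65%.

12.65 wt%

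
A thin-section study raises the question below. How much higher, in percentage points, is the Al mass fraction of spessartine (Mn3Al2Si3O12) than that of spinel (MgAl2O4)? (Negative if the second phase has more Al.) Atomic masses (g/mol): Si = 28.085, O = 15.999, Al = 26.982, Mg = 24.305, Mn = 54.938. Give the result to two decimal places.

First mineral: 53.964 g Al in 495.021 g formula = 10.90 wt% Al.
Second mineral: 53.964 g Al in 142.265 g formula = 37.93 wt% Al.
10.90% − 37.93% gives a difference of -27.03 percentage points.

-27.03 percentage points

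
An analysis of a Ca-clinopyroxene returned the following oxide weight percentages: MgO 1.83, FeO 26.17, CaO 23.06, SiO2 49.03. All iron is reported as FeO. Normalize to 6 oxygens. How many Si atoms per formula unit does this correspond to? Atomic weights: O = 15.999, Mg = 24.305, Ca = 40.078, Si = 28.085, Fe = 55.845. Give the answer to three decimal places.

MgO (M=40.304): mol = 0.04540; Mg = 0.04540, O = 0.04540.
FeO (M=71.844): mol = 0.36426; Fe = 0.36426, O = 0.36426.
CaO (M=56.077): mol = 0.41122; Ca = 0.41122, O = 0.41122.
SiO2 (M=60.083): mol = 0.81604; Si = 0.81604, O = 1.63208.
ΣO = 2.45296; factor = 6/ΣO = 2.44602.
Si apfu = 0.81604 × 2.44602 = 1.996.

1.996 Si apfu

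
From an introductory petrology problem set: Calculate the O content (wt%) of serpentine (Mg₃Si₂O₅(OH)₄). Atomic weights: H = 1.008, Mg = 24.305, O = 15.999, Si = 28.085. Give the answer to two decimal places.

51.96 wt%

M(Mg₃Si₂O₅(OH)₄) = 277.108 g/mol.
O contributes 9 × 15.999 = 143.991 g per mole.
143.991/277.108 = 0.5196 → 51.96%.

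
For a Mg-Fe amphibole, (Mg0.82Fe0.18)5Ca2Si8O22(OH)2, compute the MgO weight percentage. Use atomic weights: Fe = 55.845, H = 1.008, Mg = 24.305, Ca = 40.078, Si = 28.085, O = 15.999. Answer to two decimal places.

Molar mass of (Mg0.82Fe0.18)5Ca2Si8O22(OH)2 = 4.10×24.305 + 0.90×55.845 + 2×40.078 + 8×28.085 + 24×15.999 + 2×1.008 = 840.739 g/mol.
Each formula unit contains 4.10 Mg, equivalent to 4.10/1 = 4.1000 mol MgO.
M(MgO) = 1×24.305 + 1×15.999 = 40.304 g/mol.
Mass of MgO per formula unit = 4.1000 × 40.304 = 165.246 g.
MgO wt% = 165.246 / 840.739 × 100 = 19.65%.

19.65 wt%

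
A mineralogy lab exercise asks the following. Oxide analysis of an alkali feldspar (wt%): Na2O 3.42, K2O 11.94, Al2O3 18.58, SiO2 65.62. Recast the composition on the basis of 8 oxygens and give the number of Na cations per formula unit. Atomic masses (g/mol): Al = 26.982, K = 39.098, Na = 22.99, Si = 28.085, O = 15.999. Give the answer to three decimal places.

0.303 Na apfu

3.42 wt% Na2O ÷ 61.979 g/mol = 0.05518 mol, giving 0.11036 Na and 0.05518 O.
11.94 wt% K2O ÷ 94.195 g/mol = 0.12676 mol, giving 0.25352 K and 0.12676 O.
18.58 wt% Al2O3 ÷ 101.961 g/mol = 0.18223 mol, giving 0.36446 Al and 0.54669 O.
65.62 wt% SiO2 ÷ 60.083 g/mol = 1.09216 mol, giving 1.09216 Si and 2.18432 O.
Oxygen sums to 2.91295; scaling by 8/2.91295 = 2.74636 puts the formula on 8 O.
Na: 0.11036 × 2.74636 = 0.303 atoms per formula unit.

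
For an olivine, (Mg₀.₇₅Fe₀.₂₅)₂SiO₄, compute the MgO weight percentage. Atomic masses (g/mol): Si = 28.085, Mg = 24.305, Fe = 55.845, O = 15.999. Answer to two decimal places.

38.64 wt%

Formula mass = 156.461 g/mol.
1.50 Mg → 1.5000 mol MgO per formula unit; M(MgO) = 40.304, so MgO mass = 60.456 g.
60.456/156.461 × 100 = 38.64 wt%.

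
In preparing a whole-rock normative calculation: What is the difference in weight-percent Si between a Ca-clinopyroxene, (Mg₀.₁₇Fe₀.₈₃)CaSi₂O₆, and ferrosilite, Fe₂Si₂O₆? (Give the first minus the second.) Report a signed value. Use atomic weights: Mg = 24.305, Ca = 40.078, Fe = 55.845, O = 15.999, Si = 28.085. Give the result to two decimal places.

M((Mg₀.₁₇Fe₀.₈₃)CaSi₂O₆) = 242.725 g/mol, so wt% Si = 56.170/242.725 × 100 = 23.14%.
M(Fe₂Si₂O₆) = 263.854 g/mol, so wt% Si = 56.170/263.854 × 100 = 21.29%.
23.14 − 21.29 = 1.85 pp.

1.85 percentage points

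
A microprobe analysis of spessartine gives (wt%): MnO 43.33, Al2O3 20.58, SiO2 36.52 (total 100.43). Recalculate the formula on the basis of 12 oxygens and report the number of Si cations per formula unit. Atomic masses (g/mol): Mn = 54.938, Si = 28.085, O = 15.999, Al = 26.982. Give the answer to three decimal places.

2.999 Si apfu

43.33 wt% MnO ÷ 70.937 g/mol = 0.61082 mol, giving 0.61082 Mn and 0.61082 O.
20.58 wt% Al2O3 ÷ 101.961 g/mol = 0.20184 mol, giving 0.40368 Al and 0.60552 O.
36.52 wt% SiO2 ÷ 60.083 g/mol = 0.60783 mol, giving 0.60783 Si and 1.21566 O.
Oxygen sums to 2.43200; scaling by 12/2.43200 = 4.93421 puts the formula on 12 O.
Si: 0.60783 × 4.93421 = 2.999 atoms per formula unit.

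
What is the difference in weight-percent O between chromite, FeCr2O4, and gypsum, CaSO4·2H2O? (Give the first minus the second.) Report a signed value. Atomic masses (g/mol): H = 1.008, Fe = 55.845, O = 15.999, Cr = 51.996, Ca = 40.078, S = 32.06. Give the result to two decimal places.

-27.17 percentage points

O in FeCr2O4: molar mass 223.833 g/mol; 4×15.999 = 63.996 g → 28.59 wt%.
O in CaSO4·2H2O: molar mass 172.164 g/mol; 6×15.999 = 95.994 g → 55.76 wt%.
Difference = 28.59 − 55.76 = -27.17 percentage points.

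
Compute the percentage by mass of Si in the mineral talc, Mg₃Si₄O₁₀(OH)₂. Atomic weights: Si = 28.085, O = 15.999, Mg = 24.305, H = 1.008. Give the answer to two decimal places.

Formula mass = 3*24.305 + 4*28.085 + 12*15.999 + 2*1.008 = 379.259 g/mol, of which 112.340 g is Si.
So Si makes up 112.340/379.259 = 0.2962 of the mass, i.e. 29.62%.

29.62 weight percent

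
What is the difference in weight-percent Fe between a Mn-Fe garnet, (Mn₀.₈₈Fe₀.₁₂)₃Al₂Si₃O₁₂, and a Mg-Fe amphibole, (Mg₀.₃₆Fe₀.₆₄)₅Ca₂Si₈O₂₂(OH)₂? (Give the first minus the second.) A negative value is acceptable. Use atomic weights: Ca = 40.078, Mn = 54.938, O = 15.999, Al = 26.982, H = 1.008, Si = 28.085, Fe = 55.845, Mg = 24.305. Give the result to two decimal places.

-15.51 percentage points

M((Mn₀.₈₈Fe₀.₁₂)₃Al₂Si₃O₁₂) = 495.348 g/mol, so wt% Fe = 20.104/495.348 × 100 = 4.06%.
M((Mg₀.₃₆Fe₀.₆₄)₅Ca₂Si₈O₂₂(OH)₂) = 913.281 g/mol, so wt% Fe = 178.704/913.281 × 100 = 19.57%.
4.06 − 19.57 = -15.51 pp.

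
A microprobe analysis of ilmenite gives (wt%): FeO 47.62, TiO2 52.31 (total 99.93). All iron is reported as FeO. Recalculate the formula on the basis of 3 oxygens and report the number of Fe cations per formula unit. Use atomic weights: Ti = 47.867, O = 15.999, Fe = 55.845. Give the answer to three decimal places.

47.62 wt% FeO ÷ 71.844 g/mol = 0.66283 mol, giving 0.66283 Fe and 0.66283 O.
52.31 wt% TiO2 ÷ 79.865 g/mol = 0.65498 mol, giving 0.65498 Ti and 1.30996 O.
Oxygen sums to 1.97279; scaling by 3/1.97279 = 1.52069 puts the formula on 3 O.
Fe: 0.66283 × 1.52069 = 1.008 atoms per formula unit.

1.008 Fe apfu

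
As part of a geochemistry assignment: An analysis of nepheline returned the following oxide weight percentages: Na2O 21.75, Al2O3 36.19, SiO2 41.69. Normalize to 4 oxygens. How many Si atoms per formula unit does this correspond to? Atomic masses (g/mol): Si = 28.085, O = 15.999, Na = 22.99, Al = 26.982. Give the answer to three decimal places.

21.75 wt% Na2O ÷ 61.979 g/mol = 0.35093 mol, giving 0.70186 Na and 0.35093 O.
36.19 wt% Al2O3 ÷ 101.961 g/mol = 0.35494 mol, giving 0.70988 Al and 1.06482 O.
41.69 wt% SiO2 ÷ 60.083 g/mol = 0.69387 mol, giving 0.69387 Si and 1.38774 O.
Oxygen sums to 2.80349; scaling by 4/2.80349 = 1.42679 puts the formula on 4 O.
Si: 0.69387 × 1.42679 = 0.990 atoms per formula unit.

0.990 Si apfu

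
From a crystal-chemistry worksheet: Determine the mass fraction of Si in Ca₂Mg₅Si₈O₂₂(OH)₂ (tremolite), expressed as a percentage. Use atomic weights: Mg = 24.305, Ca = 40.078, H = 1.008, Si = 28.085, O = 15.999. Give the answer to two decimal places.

27.66 wt%

Formula mass = 2*40.078 + 5*24.305 + 8*28.085 + 24*15.999 + 2*1.008 = 812.353 g/mol, of which 224.680 g is Si.
So Si makes up 224.680/812.353 = 0.2766 of the mass, i.e. 27.66%.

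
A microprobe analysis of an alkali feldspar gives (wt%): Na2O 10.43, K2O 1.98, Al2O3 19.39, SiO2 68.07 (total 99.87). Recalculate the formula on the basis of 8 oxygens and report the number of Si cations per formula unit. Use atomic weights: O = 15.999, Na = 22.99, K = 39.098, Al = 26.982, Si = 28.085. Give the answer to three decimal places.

2.996 Si apfu

10.43 wt% Na2O ÷ 61.979 g/mol = 0.16828 mol, giving 0.33656 Na and 0.16828 O.
1.98 wt% K2O ÷ 94.195 g/mol = 0.02102 mol, giving 0.04204 K and 0.02102 O.
19.39 wt% Al2O3 ÷ 101.961 g/mol = 0.19017 mol, giving 0.38034 Al and 0.57051 O.
68.07 wt% SiO2 ÷ 60.083 g/mol = 1.13293 mol, giving 1.13293 Si and 2.26586 O.
Oxygen sums to 3.02567; scaling by 8/3.02567 = 2.64404 puts the formula on 8 O.
Si: 1.13293 × 2.64404 = 2.996 atoms per formula unit.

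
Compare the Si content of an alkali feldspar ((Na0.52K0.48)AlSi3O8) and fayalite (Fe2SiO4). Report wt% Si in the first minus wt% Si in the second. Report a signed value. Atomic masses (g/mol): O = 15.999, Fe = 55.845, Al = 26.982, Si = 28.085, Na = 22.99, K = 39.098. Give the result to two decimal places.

17.43 percentage points

First mineral: 84.255 g Si in 269.951 g formula = 31.21 wt% Si.
Second mineral: 28.085 g Si in 203.771 g formula = 13.78 wt% Si.
31.21% − 13.78% gives a difference of 17.43 percentage points.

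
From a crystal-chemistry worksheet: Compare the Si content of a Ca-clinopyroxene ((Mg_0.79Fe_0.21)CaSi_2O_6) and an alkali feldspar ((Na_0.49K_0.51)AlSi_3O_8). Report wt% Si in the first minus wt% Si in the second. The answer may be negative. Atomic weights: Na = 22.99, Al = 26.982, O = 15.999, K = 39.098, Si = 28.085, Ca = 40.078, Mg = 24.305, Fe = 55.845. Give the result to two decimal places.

Si in (Mg_0.79Fe_0.21)CaSi_2O_6: molar mass 223.170 g/mol; 2×28.085 = 56.170 g → 25.17 wt%.
Si in (Na_0.49K_0.51)AlSi_3O_8: molar mass 270.434 g/mol; 3×28.085 = 84.255 g → 31.16 wt%.
Difference = 25.17 − 31.16 = -5.99 percentage points.

-5.99 percentage points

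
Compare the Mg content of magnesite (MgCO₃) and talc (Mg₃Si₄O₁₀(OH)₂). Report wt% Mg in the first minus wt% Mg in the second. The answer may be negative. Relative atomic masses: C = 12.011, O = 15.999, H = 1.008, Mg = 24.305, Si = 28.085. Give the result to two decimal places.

9.60 percentage points

Mg in MgCO₃: molar mass 84.313 g/mol; 1×24.305 = 24.305 g → 28.83 wt%.
Mg in Mg₃Si₄O₁₀(OH)₂: molar mass 379.259 g/mol; 3×24.305 = 72.915 g → 19.23 wt%.
Difference = 28.83 − 19.23 = 9.60 percentage points.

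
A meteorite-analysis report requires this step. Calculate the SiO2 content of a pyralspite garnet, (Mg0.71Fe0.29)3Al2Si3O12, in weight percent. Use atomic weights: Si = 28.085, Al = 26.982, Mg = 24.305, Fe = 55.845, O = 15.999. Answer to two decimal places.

41.86 wt%

M((Mg0.71Fe0.29)3Al2Si3O12) = 430.562 g/mol; M(SiO2) = 60.083 g/mol.
Moles SiO2 per formula unit = 3 Si ÷ 1 = 3.0000.
SiO2 fraction = (3.0000 × 60.083) / 430.562 = 180.249/430.562 = 0.4186.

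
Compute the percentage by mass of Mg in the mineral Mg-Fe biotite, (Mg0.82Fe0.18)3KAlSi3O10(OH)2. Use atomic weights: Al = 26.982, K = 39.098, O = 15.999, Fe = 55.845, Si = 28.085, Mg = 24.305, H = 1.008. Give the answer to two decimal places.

Molar mass of (Mg0.82Fe0.18)3KAlSi3O10(OH)2: 2.46·24.305 + 0.54·55.845 + 1·39.098 + 1·26.982 + 3·28.085 + 12·15.999 + 2·1.008 = 434.286 g/mol.
Mass of Mg per formula unit: 2.46 × 24.305 = 59.790 g.
Weight fraction Mg = 59.790 / 434.286 = 0.1377.

13.77 wt%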